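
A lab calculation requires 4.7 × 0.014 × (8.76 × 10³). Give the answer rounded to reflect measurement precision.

4.7 × 0.014 × (8.76 × 10³) = 576.408
Multiplication/division keeps the fewest significant figures: 4.7 → 2 s.f., 0.014 → 2 s.f., 8.76 × 10³ → 3 s.f.; limit is 2.
Rounded to 2 significant figures: 5.8 × 10².

5.8 × 10²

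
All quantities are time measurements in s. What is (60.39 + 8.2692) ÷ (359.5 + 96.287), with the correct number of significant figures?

0.1506

60.39 + 8.2692 = 68.6592, limited to 2 d.p. → 4 s.f.; 359.5 + 96.287 = 455.787, limited to 1 d.p. → 4 s.f.
Carrying full precision, 68.6592 ÷ 455.787 = 0.150638785222…; keep min(4, 4) = 4 s.f.
Rounded to 4 significant figures: 0.1506.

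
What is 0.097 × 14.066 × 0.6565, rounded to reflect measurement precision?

0.097 × 14.066 × 0.6565 = 0.895729913
Multiplication/division keeps the fewest significant figures: 0.097 → 2 s.f., 14.066 → 5 s.f., 0.6565 → 4 s.f.; limit is 2.
Rounded to 2 significant figures: 0.90.

0.90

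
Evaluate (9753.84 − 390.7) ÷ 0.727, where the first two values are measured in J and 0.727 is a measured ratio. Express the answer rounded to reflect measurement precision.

1.29 × 10⁴ J

9753.84 J − 390.7 J = 9363.14 J; the difference is limited to 1 decimal place (5 s.f.).
Carrying full precision, 9363.14 ÷ 0.727 = 12879.1471802… J; 0.727 has 3 s.f., so the result keeps min(5, 3) = 3 s.f.
Rounded to 3 significant figures: 1.29 × 10⁴ J.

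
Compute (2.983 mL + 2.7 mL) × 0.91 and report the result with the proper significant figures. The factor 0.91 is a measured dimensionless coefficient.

5.2 mL

2.983 mL + 2.7 mL = 5.683 mL; the sum is limited to 1 decimal place (2 s.f.).
Carrying full precision, 5.683 × 0.91 = 5.17153 mL; 0.91 has 2 s.f., so the result keeps min(2, 2) = 2 s.f.
Rounded to 2 significant figures: 5.2 mL.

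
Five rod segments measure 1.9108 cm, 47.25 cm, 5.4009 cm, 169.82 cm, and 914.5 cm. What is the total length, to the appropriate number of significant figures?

1.9108 cm + 47.25 cm + 5.4009 cm + 169.82 cm + 914.5 cm = 1138.8817 cm.
Addition/subtraction keeps the fewest decimal places: 1.9108 → 4 decimal places, 47.25 → 2 decimal places, 5.4009 → 4 decimal places, 169.82 → 2 decimal places, 914.5 → 1 decimal place; limit is 1.
Rounded to 1 decimal place: 1138.9 cm.

1138.9 cm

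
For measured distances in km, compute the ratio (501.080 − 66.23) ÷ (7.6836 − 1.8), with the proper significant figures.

74

501.080 − 66.23 = 434.850, limited to 2 d.p. → 5 s.f.; 7.6836 − 1.8 = 5.8836, limited to 1 d.p. → 2 s.f.
Carrying full precision, 434.850 ÷ 5.8836 = 73.9088313278…; keep min(5, 2) = 2 s.f.
Rounded to 2 significant figures: 74.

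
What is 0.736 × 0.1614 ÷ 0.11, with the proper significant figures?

1.1

0.736 × 0.1614 ÷ 0.11 = 1.07991272727…
Multiplication/division keeps the fewest significant figures: 0.736 → 3 s.f., 0.1614 → 4 s.f., 0.11 → 2 s.f.; limit is 2.
Rounded to 2 significant figures: 1.1.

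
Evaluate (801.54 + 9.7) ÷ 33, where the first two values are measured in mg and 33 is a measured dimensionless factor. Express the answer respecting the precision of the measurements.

25 mg

801.54 mg + 9.7 mg = 811.24 mg; the sum is limited to 1 decimal place (4 s.f.).
Carrying full precision, 811.24 ÷ 33 = 24.583030303… mg; 33 has 2 s.f., so the result keeps min(4, 2) = 2 s.f.
Rounded to 2 significant figures: 25 mg.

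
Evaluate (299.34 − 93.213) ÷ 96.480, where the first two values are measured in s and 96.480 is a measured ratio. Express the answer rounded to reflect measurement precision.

299.34 s − 93.213 s = 206.127 s; the difference is limited to 2 decimal places (5 s.f.).
Carrying full precision, 206.127 ÷ 96.480 = 2.1364738806… s; 96.480 has 5 s.f., so the result keeps min(5, 5) = 5 s.f.
Rounded to 5 significant figures: 2.1365 s.

2.1365 s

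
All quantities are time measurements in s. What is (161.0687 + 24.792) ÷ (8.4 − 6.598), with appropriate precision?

161.0687 + 24.792 = 185.8607, limited to 3 d.p. → 6 s.f.; 8.4 − 6.598 = 1.802, limited to 1 d.p. → 2 s.f.
Carrying full precision, 185.8607 ÷ 1.802 = 103.141342952…; keep min(6, 2) = 2 s.f.
Rounded to 2 significant figures: 1.0 × 10^2.

1.0 × 10^2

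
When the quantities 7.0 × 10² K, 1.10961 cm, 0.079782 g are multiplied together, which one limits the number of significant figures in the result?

7.0 × 10² K

7.0 × 10² K → 2 s.f.; 1.10961 cm → 6 s.f.; 0.079782 g → 5 s.f.
The fewest is 2 significant figures, from 7.0 × 10² K.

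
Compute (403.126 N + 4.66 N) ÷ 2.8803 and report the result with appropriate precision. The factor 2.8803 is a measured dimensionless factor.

1.4158 × 10^2 N

403.126 N + 4.66 N = 407.786 N; the sum is limited to 2 decimal places (5 s.f.).
Carrying full precision, 407.786 ÷ 2.8803 = 141.577613443… N; 2.8803 has 5 s.f., so the result keeps min(5, 5) = 5 s.f.
Rounded to 5 significant figures: 1.4158 × 10^2 N.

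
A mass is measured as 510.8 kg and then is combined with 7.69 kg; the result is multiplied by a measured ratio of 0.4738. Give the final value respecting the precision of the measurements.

510.8 kg + 7.69 kg = 518.49 kg; the sum is limited to 1 decimal place (4 s.f.).
Carrying full precision, 518.49 × 0.4738 = 245.660562 kg; 0.4738 has 4 s.f., so the result keeps min(4, 4) = 4 s.f.
Rounded to 4 significant figures: 245.7 kg.

245.7 kg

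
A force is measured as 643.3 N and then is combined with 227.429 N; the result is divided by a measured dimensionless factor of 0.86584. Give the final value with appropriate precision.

1006 N

643.3 N + 227.429 N = 870.729 N; the sum is limited to 1 decimal place (4 s.f.).
Carrying full precision, 870.729 ÷ 0.86584 = 1005.64653978… N; 0.86584 has 5 s.f., so the result keeps min(4, 5) = 4 s.f.
Rounded to 4 significant figures: 1006 N.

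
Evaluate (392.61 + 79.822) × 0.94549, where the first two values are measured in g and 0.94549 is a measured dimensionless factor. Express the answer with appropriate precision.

392.61 g + 79.822 g = 472.432 g; the sum is limited to 2 decimal places (5 s.f.).
Carrying full precision, 472.432 × 0.94549 = 446.67973168 g; 0.94549 has 5 s.f., so the result keeps min(5, 5) = 5 s.f.
Rounded to 5 significant figures: 446.68 g.

446.68 g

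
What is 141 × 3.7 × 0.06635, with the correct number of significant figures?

141 × 3.7 × 0.06635 = 34.614795
Multiplication/division keeps the fewest significant figures: 141 → 3 s.f., 3.7 → 2 s.f., 0.06635 → 4 s.f.; limit is 2.
Rounded to 2 significant figures: 35.

35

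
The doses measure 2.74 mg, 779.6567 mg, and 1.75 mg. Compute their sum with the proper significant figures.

784.15 mg

2.74 mg + 779.6567 mg + 1.75 mg = 784.1467 mg.
Addition/subtraction keeps the fewest decimal places: 2.74 → 2 decimal places, 779.6567 → 4 decimal places, 1.75 → 2 decimal places; limit is 2.
Rounded to 2 decimal places: 784.15 mg.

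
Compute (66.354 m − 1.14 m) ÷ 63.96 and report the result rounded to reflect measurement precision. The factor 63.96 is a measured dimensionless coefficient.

66.354 m − 1.14 m = 65.214 m; the difference is limited to 2 decimal places (4 s.f.).
Carrying full precision, 65.214 ÷ 63.96 = 1.01960600375… m; 63.96 has 4 s.f., so the result keeps min(4, 4) = 4 s.f.
Rounded to 4 significant figures: 1.020 m.

1.020 m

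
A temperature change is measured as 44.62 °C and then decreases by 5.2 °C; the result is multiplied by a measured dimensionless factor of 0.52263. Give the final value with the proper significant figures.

20.6 °C

44.62 °C − 5.2 °C = 39.42 °C; the difference is limited to 1 decimal place (3 s.f.).
Carrying full precision, 39.42 × 0.52263 = 20.6020746 °C; 0.52263 has 5 s.f., so the result keeps min(3, 5) = 3 s.f.
Rounded to 3 significant figures: 20.6 °C.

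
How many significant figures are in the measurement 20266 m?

20266: zeros between nonzero digits are significant.

5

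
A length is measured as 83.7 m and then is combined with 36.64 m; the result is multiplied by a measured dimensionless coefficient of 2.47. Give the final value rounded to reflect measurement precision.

83.7 m + 36.64 m = 120.34 m; the sum is limited to 1 decimal place (4 s.f.).
Carrying full precision, 120.34 × 2.47 = 297.2398 m; 2.47 has 3 s.f., so the result keeps min(4, 3) = 3 s.f.
Rounded to 3 significant figures: 297 m.

297 m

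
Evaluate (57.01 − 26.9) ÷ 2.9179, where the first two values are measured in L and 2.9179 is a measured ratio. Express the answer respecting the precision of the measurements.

10.3 L

57.01 L − 26.9 L = 30.11 L; the difference is limited to 1 decimal place (3 s.f.).
Carrying full precision, 30.11 ÷ 2.9179 = 10.3190650811… L; 2.9179 has 5 s.f., so the result keeps min(3, 5) = 3 s.f.
Rounded to 3 significant figures: 10.3 L.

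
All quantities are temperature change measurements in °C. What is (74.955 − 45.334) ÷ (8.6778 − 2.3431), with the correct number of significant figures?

4.6760

74.955 − 45.334 = 29.621, limited to 3 d.p. → 5 s.f.; 8.6778 − 2.3431 = 6.3347, limited to 4 d.p. → 5 s.f.
Carrying full precision, 29.621 ÷ 6.3347 = 4.67599097037…; keep min(5, 5) = 5 s.f.
Rounded to 5 significant figures: 4.6760.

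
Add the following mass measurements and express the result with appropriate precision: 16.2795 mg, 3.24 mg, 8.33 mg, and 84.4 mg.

112.2 mg

16.2795 mg + 3.24 mg + 8.33 mg + 84.4 mg = 112.2495 mg.
Addition/subtraction keeps the fewest decimal places: 16.2795 → 4 decimal places, 3.24 → 2 decimal places, 8.33 → 2 decimal places, 84.4 → 1 decimal place; limit is 1.
Rounded to 1 decimal place: 112.2 mg.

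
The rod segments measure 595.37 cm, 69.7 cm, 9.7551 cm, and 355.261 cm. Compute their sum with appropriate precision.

595.37 cm + 69.7 cm + 9.7551 cm + 355.261 cm = 1030.0861 cm.
Addition/subtraction keeps the fewest decimal places: 595.37 → 2 decimal places, 69.7 → 1 decimal place, 9.7551 → 4 decimal places, 355.261 → 3 decimal places; limit is 1.
Rounded to 1 decimal place: 1030.1 cm.

1030.1 cm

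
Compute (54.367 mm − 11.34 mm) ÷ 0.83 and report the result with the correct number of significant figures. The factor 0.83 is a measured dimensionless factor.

54.367 mm − 11.34 mm = 43.027 mm; the difference is limited to 2 decimal places (4 s.f.).
Carrying full precision, 43.027 ÷ 0.83 = 51.8397590361… mm; 0.83 has 2 s.f., so the result keeps min(4, 2) = 2 s.f.
Rounded to 2 significant figures: 52 mm.

52 mm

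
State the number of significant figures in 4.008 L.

4

4.008: zeros between nonzero digits are significant.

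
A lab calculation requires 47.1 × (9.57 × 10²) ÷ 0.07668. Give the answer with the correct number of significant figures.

47.1 × (9.57 × 10²) ÷ 0.07668 = 587828.638498…
Multiplication/division keeps the fewest significant figures: 47.1 → 3 s.f., 9.57 × 10² → 3 s.f., 0.07668 → 4 s.f.; limit is 3.
Rounded to 3 significant figures: 5.88 × 10⁵.

5.88 × 10⁵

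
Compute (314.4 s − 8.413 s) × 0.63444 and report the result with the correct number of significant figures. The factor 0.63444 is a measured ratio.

314.4 s − 8.413 s = 305.987 s; the difference is limited to 1 decimal place (4 s.f.).
Carrying full precision, 305.987 × 0.63444 = 194.13039228 s; 0.63444 has 5 s.f., so the result keeps min(4, 5) = 4 s.f.
Rounded to 4 significant figures: 194.1 s.

194.1 s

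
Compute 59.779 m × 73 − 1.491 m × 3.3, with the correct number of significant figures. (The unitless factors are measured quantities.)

59.779 × 73 = 4363.867 → 4.4 × 10^3 m (2 s.f., last digit at the 10^2 place).
1.491 × 3.3 = 4.9203 → 4.9 m (2 s.f., last digit at the 10^-1 place).
Difference: 4358.9467 m; keep the coarser place, 10^2.
Result: 4.4 × 10^3 m.

4.4 × 10^3 m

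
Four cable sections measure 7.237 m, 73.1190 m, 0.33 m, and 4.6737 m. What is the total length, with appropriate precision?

7.237 m + 73.1190 m + 0.33 m + 4.6737 m = 85.3597 m.
Addition/subtraction keeps the fewest decimal places: 7.237 → 3 decimal places, 73.1190 → 4 decimal places, 0.33 → 2 decimal places, 4.6737 → 4 decimal places; limit is 2.
Rounded to 2 decimal places: 85.36 m.

85.36 m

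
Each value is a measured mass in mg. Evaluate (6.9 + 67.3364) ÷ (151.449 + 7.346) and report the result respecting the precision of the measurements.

6.9 + 67.3364 = 74.2364, limited to 1 d.p. → 3 s.f.; 151.449 + 7.346 = 158.795, limited to 3 d.p. → 6 s.f.
Carrying full precision, 74.2364 ÷ 158.795 = 0.467498346925…; keep min(3, 6) = 3 s.f.
Rounded to 3 significant figures: 0.467.

0.467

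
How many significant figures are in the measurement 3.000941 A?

3.000941: zeros between nonzero digits are significant.

7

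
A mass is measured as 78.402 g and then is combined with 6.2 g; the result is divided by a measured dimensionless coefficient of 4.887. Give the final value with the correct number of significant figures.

78.402 g + 6.2 g = 84.602 g; the sum is limited to 1 decimal place (3 s.f.).
Carrying full precision, 84.602 ÷ 4.887 = 17.3116431348… g; 4.887 has 4 s.f., so the result keeps min(3, 4) = 3 s.f.
Rounded to 3 significant figures: 17.3 g.

17.3 g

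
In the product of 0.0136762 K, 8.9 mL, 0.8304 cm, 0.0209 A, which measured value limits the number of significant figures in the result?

8.9 mL

0.0136762 K → 6 s.f.; 8.9 mL → 2 s.f.; 0.8304 cm → 4 s.f.; 0.0209 A → 3 s.f.
The fewest is 2 significant figures, from 8.9 mL.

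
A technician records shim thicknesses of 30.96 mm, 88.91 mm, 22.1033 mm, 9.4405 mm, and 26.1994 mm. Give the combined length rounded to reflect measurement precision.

30.96 mm + 88.91 mm + 22.1033 mm + 9.4405 mm + 26.1994 mm = 177.6132 mm.
Addition/subtraction keeps the fewest decimal places: 30.96 → 2 decimal places, 88.91 → 2 decimal places, 22.1033 → 4 decimal places, 9.4405 → 4 decimal places, 26.1994 → 4 decimal places; limit is 2.
Rounded to 2 decimal places: 177.61 mm.

177.61 mm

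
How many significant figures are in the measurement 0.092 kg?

0.092: leading zeros are not significant.

2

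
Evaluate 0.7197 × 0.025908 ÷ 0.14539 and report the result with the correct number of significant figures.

0.7197 × 0.025908 ÷ 0.14539 = 0.128248074833…
Multiplication/division keeps the fewest significant figures: 0.7197 → 4 s.f., 0.025908 → 5 s.f., 0.14539 → 5 s.f.; limit is 4.
Rounded to 4 significant figures: 1.282 × 10⁻¹.

1.282 × 10⁻¹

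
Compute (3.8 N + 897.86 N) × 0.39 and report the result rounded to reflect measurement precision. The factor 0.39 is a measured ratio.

3.5 × 10² N

3.8 N + 897.86 N = 901.66 N; the sum is limited to 1 decimal place (4 s.f.).
Carrying full precision, 901.66 × 0.39 = 351.6474 N; 0.39 has 2 s.f., so the result keeps min(4, 2) = 2 s.f.
Rounded to 2 significant figures: 3.5 × 10² N.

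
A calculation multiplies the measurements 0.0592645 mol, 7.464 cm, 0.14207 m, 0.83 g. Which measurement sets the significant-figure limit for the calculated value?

0.83 g

0.0592645 mol → 6 s.f.; 7.464 cm → 4 s.f.; 0.14207 m → 5 s.f.; 0.83 g → 2 s.f.
The fewest is 2 significant figures, from 0.83 g.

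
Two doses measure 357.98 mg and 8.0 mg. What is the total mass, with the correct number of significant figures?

357.98 mg + 8.0 mg = 365.98 mg.
Addition/subtraction keeps the fewest decimal places: 357.98 → 2 decimal places, 8.0 → 1 decimal place; limit is 1.
Rounded to 1 decimal place: 366.0 mg.

366.0 mg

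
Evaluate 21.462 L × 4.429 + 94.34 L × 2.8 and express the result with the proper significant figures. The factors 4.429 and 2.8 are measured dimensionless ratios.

3.6 × 10² L

21.462 × 4.429 = 95.055198 → 95.06 L (4 s.f., last digit at the 10^-2 place).
94.34 × 2.8 = 264.152 → 2.6 × 10² L (2 s.f., last digit at the 10^1 place).
Sum: 359.207198 L; keep the coarser place, 10^1.
Result: 3.6 × 10² L.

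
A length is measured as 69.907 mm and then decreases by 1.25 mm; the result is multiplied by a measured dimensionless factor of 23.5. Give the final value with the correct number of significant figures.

1.61 × 10^3 mm

69.907 mm − 1.25 mm = 68.657 mm; the difference is limited to 2 decimal places (4 s.f.).
Carrying full precision, 68.657 × 23.5 = 1613.4395 mm; 23.5 has 3 s.f., so the result keeps min(4, 3) = 3 s.f.
Rounded to 3 significant figures: 1.61 × 10^3 mm.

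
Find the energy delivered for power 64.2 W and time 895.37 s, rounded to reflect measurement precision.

5.75 × 10⁴ J

energy delivered = 64.2 W × 895.37 s = 57482.754 J.
64.2 has 3 significant figures; 895.37 has 5.
Division/multiplication keeps the fewest: 3 significant figures.
Rounded: 5.75 × 10⁴ J.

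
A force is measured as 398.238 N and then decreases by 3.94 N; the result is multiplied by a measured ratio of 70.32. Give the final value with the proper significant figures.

2.773 × 10⁴ N

398.238 N − 3.94 N = 394.298 N; the difference is limited to 2 decimal places (5 s.f.).
Carrying full precision, 394.298 × 70.32 = 27727.03536 N; 70.32 has 4 s.f., so the result keeps min(5, 4) = 4 s.f.
Rounded to 4 significant figures: 2.773 × 10⁴ N.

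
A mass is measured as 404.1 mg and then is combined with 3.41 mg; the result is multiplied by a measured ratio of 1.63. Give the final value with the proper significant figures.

664 mg

404.1 mg + 3.41 mg = 407.51 mg; the sum is limited to 1 decimal place (4 s.f.).
Carrying full precision, 407.51 × 1.63 = 664.2413 mg; 1.63 has 3 s.f., so the result keeps min(4, 3) = 3 s.f.
Rounded to 3 significant figures: 664 mg.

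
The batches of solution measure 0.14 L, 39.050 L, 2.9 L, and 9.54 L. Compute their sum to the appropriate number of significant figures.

51.6 L

0.14 L + 39.050 L + 2.9 L + 9.54 L = 51.630 L.
Addition/subtraction keeps the fewest decimal places: 0.14 → 2 decimal places, 39.050 → 3 decimal places, 2.9 → 1 decimal place, 9.54 → 2 decimal places; limit is 1.
Rounded to 1 decimal place: 51.6 L.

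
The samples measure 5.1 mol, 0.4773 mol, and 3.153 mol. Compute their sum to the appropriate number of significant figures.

5.1 mol + 0.4773 mol + 3.153 mol = 8.7303 mol.
Addition/subtraction keeps the fewest decimal places: 5.1 → 1 decimal place, 0.4773 → 4 decimal places, 3.153 → 3 decimal places; limit is 1.
Rounded to 1 decimal place: 8.7 mol.

8.7 mol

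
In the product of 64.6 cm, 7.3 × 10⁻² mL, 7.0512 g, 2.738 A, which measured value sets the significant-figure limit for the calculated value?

7.3 × 10⁻² mL

64.6 cm → 3 s.f.; 7.3 × 10⁻² mL → 2 s.f.; 7.0512 g → 5 s.f.; 2.738 A → 4 s.f.
The fewest is 2 significant figures, from 7.3 × 10⁻² mL.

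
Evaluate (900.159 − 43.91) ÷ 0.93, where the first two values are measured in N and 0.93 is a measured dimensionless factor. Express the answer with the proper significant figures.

900.159 N − 43.91 N = 856.249 N; the difference is limited to 2 decimal places (5 s.f.).
Carrying full precision, 856.249 ÷ 0.93 = 920.697849462… N; 0.93 has 2 s.f., so the result keeps min(5, 2) = 2 s.f.
Rounded to 2 significant figures: 9.2 × 10^2 N.

9.2 × 10^2 N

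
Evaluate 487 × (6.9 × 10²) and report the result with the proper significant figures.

487 × (6.9 × 10²) = 336030
Multiplication/division keeps the fewest significant figures: 487 → 3 s.f., 6.9 × 10² → 2 s.f.; limit is 2.
Rounded to 2 significant figures: 3.4 × 10⁵.

3.4 × 10⁵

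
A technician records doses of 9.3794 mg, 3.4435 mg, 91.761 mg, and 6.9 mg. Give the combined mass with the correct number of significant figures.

9.3794 mg + 3.4435 mg + 91.761 mg + 6.9 mg = 111.4839 mg.
Addition/subtraction keeps the fewest decimal places: 9.3794 → 4 decimal places, 3.4435 → 4 decimal places, 91.761 → 3 decimal places, 6.9 → 1 decimal place; limit is 1.
Rounded to 1 decimal place: 1.115 × 10^2 mg.

1.115 × 10^2 mg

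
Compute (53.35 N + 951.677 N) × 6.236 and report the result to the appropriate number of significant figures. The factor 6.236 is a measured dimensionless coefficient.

6267 N

53.35 N + 951.677 N = 1005.027 N; the sum is limited to 2 decimal places (6 s.f.).
Carrying full precision, 1005.027 × 6.236 = 6267.348372 N; 6.236 has 4 s.f., so the result keeps min(6, 4) = 4 s.f.
Rounded to 4 significant figures: 6267 N.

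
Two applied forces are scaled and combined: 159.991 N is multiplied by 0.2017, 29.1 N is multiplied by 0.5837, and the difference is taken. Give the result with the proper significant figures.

15.3 N

159.991 × 0.2017 = 32.2701847 → 32.27 N (4 s.f., last digit at the 10^-2 place).
29.1 × 0.5837 = 16.98567 → 17.0 N (3 s.f., last digit at the 10^-1 place).
Difference: 15.2845147 N; keep the coarser place, 10^-1.
Result: 15.3 N.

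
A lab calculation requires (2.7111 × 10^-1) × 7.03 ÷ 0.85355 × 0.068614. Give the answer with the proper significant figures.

(2.7111 × 10^-1) × 7.03 ÷ 0.85355 × 0.068614 = 0.153209125448…
Multiplication/division keeps the fewest significant figures: 2.7111 × 10^-1 → 5 s.f., 7.03 → 3 s.f., 0.85355 → 5 s.f., 0.068614 → 5 s.f.; limit is 3.
Rounded to 3 significant figures: 0.153.

0.153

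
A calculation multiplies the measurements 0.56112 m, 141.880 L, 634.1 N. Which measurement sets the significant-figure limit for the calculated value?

0.56112 m → 5 s.f.; 141.880 L → 6 s.f.; 634.1 N → 4 s.f.
The fewest is 4 significant figures, from 634.1 N.

634.1 N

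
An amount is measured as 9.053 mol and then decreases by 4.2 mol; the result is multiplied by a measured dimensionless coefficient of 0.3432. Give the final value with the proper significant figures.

9.053 mol − 4.2 mol = 4.853 mol; the difference is limited to 1 decimal place (2 s.f.).
Carrying full precision, 4.853 × 0.3432 = 1.6655496 mol; 0.3432 has 4 s.f., so the result keeps min(2, 4) = 2 s.f.
Rounded to 2 significant figures: 1.7 mol.

1.7 mol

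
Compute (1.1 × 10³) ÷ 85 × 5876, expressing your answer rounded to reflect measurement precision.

(1.1 × 10³) ÷ 85 × 5876 = 76042.3529412…
Multiplication/division keeps the fewest significant figures: 1.1 × 10³ → 2 s.f., 85 → 2 s.f., 5876 → 4 s.f.; limit is 2.
Rounded to 2 significant figures: 7.6 × 10⁴.

7.6 × 10⁴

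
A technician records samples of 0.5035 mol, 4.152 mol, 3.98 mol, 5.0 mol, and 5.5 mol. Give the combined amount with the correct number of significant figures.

19.1 mol

0.5035 mol + 4.152 mol + 3.98 mol + 5.0 mol + 5.5 mol = 19.1355 mol.
Addition/subtraction keeps the fewest decimal places: 0.5035 → 4 decimal places, 4.152 → 3 decimal places, 3.98 → 2 decimal places, 5.0 → 1 decimal place, 5.5 → 1 decimal place; limit is 1.
Rounded to 1 decimal place: 19.1 mol.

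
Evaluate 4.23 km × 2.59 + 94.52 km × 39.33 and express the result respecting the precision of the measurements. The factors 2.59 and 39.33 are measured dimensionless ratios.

4.23 × 2.59 = 10.9557 → 11.0 km (3 s.f., last digit at the 10^-1 place).
94.52 × 39.33 = 3717.4716 → 3.717 × 10³ km (4 s.f., last digit at the 10^0 place).
Sum: 3728.4273 km; keep the coarser place, 10^0.
Result: 3728 km.

3728 km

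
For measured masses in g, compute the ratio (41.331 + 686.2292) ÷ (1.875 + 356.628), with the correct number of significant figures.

2.02944

41.331 + 686.2292 = 727.5602, limited to 3 d.p. → 6 s.f.; 1.875 + 356.628 = 358.503, limited to 3 d.p. → 6 s.f.
Carrying full precision, 727.5602 ÷ 358.503 = 2.02943964207…; keep min(6, 6) = 6 s.f.
Rounded to 6 significant figures: 2.02944.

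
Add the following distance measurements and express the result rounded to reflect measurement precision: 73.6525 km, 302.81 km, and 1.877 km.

378.34 km

73.6525 km + 302.81 km + 1.877 km = 378.3395 km.
Addition/subtraction keeps the fewest decimal places: 73.6525 → 4 decimal places, 302.81 → 2 decimal places, 1.877 → 3 decimal places; limit is 2.
Rounded to 2 decimal places: 378.34 km.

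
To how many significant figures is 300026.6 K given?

300026.6: zeros between nonzero digits are significant.

7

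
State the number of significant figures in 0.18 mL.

2

0.18: leading zeros are not significant.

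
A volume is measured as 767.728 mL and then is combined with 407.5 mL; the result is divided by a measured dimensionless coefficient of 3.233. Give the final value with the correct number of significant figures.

363.5 mL

767.728 mL + 407.5 mL = 1175.228 mL; the sum is limited to 1 decimal place (5 s.f.).
Carrying full precision, 1175.228 ÷ 3.233 = 363.510052583… mL; 3.233 has 4 s.f., so the result keeps min(5, 4) = 4 s.f.
Rounded to 4 significant figures: 363.5 mL.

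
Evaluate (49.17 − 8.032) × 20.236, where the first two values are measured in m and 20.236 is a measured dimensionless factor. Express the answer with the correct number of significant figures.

49.17 m − 8.032 m = 41.138 m; the difference is limited to 2 decimal places (4 s.f.).
Carrying full precision, 41.138 × 20.236 = 832.468568 m; 20.236 has 5 s.f., so the result keeps min(4, 5) = 4 s.f.
Rounded to 4 significant figures: 832.5 m.

832.5 m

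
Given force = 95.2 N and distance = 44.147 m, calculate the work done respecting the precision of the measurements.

work done = 95.2 N × 44.147 m = 4202.7944 J.
95.2 has 3 significant figures; 44.147 has 5.
Division/multiplication keeps the fewest: 3 significant figures.
Rounded: 4.20 × 10^3 J.

4.20 × 10^3 J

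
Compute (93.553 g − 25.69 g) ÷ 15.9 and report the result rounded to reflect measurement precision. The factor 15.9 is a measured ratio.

93.553 g − 25.69 g = 67.863 g; the difference is limited to 2 decimal places (4 s.f.).
Carrying full precision, 67.863 ÷ 15.9 = 4.26811320755… g; 15.9 has 3 s.f., so the result keeps min(4, 3) = 3 s.f.
Rounded to 3 significant figures: 4.27 g.

4.27 g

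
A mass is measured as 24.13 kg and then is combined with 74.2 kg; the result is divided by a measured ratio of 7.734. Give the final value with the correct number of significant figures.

12.7 kg

24.13 kg + 74.2 kg = 98.33 kg; the sum is limited to 1 decimal place (3 s.f.).
Carrying full precision, 98.33 ÷ 7.734 = 12.7139901733… kg; 7.734 has 4 s.f., so the result keeps min(3, 4) = 3 s.f.
Rounded to 3 significant figures: 12.7 kg.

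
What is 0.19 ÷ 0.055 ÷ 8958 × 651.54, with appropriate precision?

0.25

0.19 ÷ 0.055 ÷ 8958 × 651.54 = 0.251258600743…
Multiplication/division keeps the fewest significant figures: 0.19 → 2 s.f., 0.055 → 2 s.f., 8958 → 4 s.f., 651.54 → 5 s.f.; limit is 2.
Rounded to 2 significant figures: 0.25.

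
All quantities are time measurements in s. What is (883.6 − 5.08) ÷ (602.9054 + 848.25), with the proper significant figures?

883.6 − 5.08 = 878.52, limited to 1 d.p. → 4 s.f.; 602.9054 + 848.25 = 1451.1554, limited to 2 d.p. → 6 s.f.
Carrying full precision, 878.52 ÷ 1451.1554 = 0.605393467853…; keep min(4, 6) = 4 s.f.
Rounded to 4 significant figures: 0.6054.

0.6054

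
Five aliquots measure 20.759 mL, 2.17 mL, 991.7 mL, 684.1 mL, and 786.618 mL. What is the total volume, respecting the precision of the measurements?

2485.3 mL

20.759 mL + 2.17 mL + 991.7 mL + 684.1 mL + 786.618 mL = 2485.347 mL.
Addition/subtraction keeps the fewest decimal places: 20.759 → 3 decimal places, 2.17 → 2 decimal places, 991.7 → 1 decimal place, 684.1 → 1 decimal place, 786.618 → 3 decimal places; limit is 1.
Rounded to 1 decimal place: 2485.3 mL.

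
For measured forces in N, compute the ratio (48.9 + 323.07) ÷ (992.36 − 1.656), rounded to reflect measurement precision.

0.3755

48.9 + 323.07 = 371.97, limited to 1 d.p. → 4 s.f.; 992.36 − 1.656 = 990.704, limited to 2 d.p. → 5 s.f.
Carrying full precision, 371.97 ÷ 990.704 = 0.375460278751…; keep min(4, 5) = 4 s.f.
Rounded to 4 significant figures: 0.3755.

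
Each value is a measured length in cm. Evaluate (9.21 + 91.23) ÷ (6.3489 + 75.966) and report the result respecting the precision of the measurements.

9.21 + 91.23 = 100.44, limited to 2 d.p. → 5 s.f.; 6.3489 + 75.966 = 82.3149, limited to 3 d.p. → 5 s.f.
Carrying full precision, 100.44 ÷ 82.3149 = 1.22019221307…; keep min(5, 5) = 5 s.f.
Rounded to 5 significant figures: 1.2202.

1.2202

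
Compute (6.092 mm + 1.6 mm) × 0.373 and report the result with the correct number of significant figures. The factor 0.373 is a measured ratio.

6.092 mm + 1.6 mm = 7.692 mm; the sum is limited to 1 decimal place (2 s.f.).
Carrying full precision, 7.692 × 0.373 = 2.869116 mm; 0.373 has 3 s.f., so the result keeps min(2, 3) = 2 s.f.
Rounded to 2 significant figures: 2.9 mm.

2.9 mm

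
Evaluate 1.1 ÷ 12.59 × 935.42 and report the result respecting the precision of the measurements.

82

1.1 ÷ 12.59 × 935.42 = 81.7285146942…
Multiplication/division keeps the fewest significant figures: 1.1 → 2 s.f., 12.59 → 4 s.f., 935.42 → 5 s.f.; limit is 2.
Rounded to 2 significant figures: 82.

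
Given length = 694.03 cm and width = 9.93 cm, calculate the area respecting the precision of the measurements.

area = 694.03 cm × 9.93 cm = 6891.7179 cm².
694.03 has 5 significant figures; 9.93 has 3.
Division/multiplication keeps the fewest: 3 significant figures.
Rounded: 6.89 × 10³ cm².

6.89 × 10³ cm²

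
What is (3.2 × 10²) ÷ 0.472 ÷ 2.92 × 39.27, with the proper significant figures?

(3.2 × 10²) ÷ 0.472 ÷ 2.92 × 39.27 = 9117.71534711…
Multiplication/division keeps the fewest significant figures: 3.2 × 10² → 2 s.f., 0.472 → 3 s.f., 2.92 → 3 s.f., 39.27 → 4 s.f.; limit is 2.
Rounded to 2 significant figures: 9.1 × 10³.

9.1 × 10³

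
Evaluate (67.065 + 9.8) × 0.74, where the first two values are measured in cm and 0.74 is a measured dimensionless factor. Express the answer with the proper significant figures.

57 cm

67.065 cm + 9.8 cm = 76.865 cm; the sum is limited to 1 decimal place (3 s.f.).
Carrying full precision, 76.865 × 0.74 = 56.8801 cm; 0.74 has 2 s.f., so the result keeps min(3, 2) = 2 s.f.
Rounded to 2 significant figures: 57 cm.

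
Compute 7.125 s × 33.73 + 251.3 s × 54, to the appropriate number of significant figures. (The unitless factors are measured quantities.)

1.4 × 10⁴ s

7.125 × 33.73 = 240.32625 → 2.403 × 10² s (4 s.f., last digit at the 10^-1 place).
251.3 × 54 = 13570.2 → 1.4 × 10⁴ s (2 s.f., last digit at the 10^3 place).
Sum: 13810.52625 s; keep the coarser place, 10^3.
Result: 1.4 × 10⁴ s.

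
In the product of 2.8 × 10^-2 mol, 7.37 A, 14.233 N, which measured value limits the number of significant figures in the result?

2.8 × 10^-2 mol

2.8 × 10^-2 mol → 2 s.f.; 7.37 A → 3 s.f.; 14.233 N → 5 s.f.
The fewest is 2 significant figures, from 2.8 × 10^-2 mol.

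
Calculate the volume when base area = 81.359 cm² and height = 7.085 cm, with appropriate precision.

576.4 cm³

volume = 81.359 cm² × 7.085 cm = 576.428515 cm³.
81.359 has 5 significant figures; 7.085 has 4.
Division/multiplication keeps the fewest: 4 significant figures.
Rounded: 576.4 cm³.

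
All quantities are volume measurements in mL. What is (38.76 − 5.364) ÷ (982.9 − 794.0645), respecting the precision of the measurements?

38.76 − 5.364 = 33.396, limited to 2 d.p. → 4 s.f.; 982.9 − 794.0645 = 188.8355, limited to 1 d.p. → 4 s.f.
Carrying full precision, 33.396 ÷ 188.8355 = 0.176852339735…; keep min(4, 4) = 4 s.f.
Rounded to 4 significant figures: 0.1769.

0.1769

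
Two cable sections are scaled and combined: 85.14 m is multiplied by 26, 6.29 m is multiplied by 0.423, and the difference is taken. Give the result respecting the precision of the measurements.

85.14 × 26 = 2213.64 → 2.2 × 10³ m (2 s.f., last digit at the 10^2 place).
6.29 × 0.423 = 2.66067 → 2.66 m (3 s.f., last digit at the 10^-2 place).
Difference: 2210.97933 m; keep the coarser place, 10^2.
Result: 2.2 × 10³ m.

2.2 × 10³ m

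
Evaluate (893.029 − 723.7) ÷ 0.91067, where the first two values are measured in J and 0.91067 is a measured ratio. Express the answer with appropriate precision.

893.029 J − 723.7 J = 169.329 J; the difference is limited to 1 decimal place (4 s.f.).
Carrying full precision, 169.329 ÷ 0.91067 = 185.938924089… J; 0.91067 has 5 s.f., so the result keeps min(4, 5) = 4 s.f.
Rounded to 4 significant figures: 185.9 J.

185.9 J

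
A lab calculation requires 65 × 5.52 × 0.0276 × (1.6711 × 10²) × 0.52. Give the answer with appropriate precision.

65 × 5.52 × 0.0276 × (1.6711 × 10²) × 0.52 = 860.532543936
Multiplication/division keeps the fewest significant figures: 65 → 2 s.f., 5.52 → 3 s.f., 0.0276 → 3 s.f., 1.6711 × 10² → 5 s.f., 0.52 → 2 s.f.; limit is 2.
Rounded to 2 significant figures: 8.6 × 10².

8.6 × 10²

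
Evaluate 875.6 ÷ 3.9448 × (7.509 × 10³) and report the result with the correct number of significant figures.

875.6 ÷ 3.9448 × (7.509 × 10³) = 1666720.8477…
Multiplication/division keeps the fewest significant figures: 875.6 → 4 s.f., 3.9448 → 5 s.f., 7.509 × 10³ → 4 s.f.; limit is 4.
Rounded to 4 significant figures: 1.667 × 10⁶.

1.667 × 10⁶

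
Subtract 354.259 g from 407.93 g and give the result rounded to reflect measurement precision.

53.67 g

407.93 g − 354.259 g = 53.671 g.
Addition/subtraction keeps the fewest decimal places: 407.93 → 2 decimal places, 354.259 → 3 decimal places; limit is 2.
Rounded to 2 decimal places: 53.67 g.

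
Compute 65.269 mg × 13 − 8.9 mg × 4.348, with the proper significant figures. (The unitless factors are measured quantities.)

8.1 × 10^2 mg

65.269 × 13 = 848.497 → 8.5 × 10^2 mg (2 s.f., last digit at the 10^1 place).
8.9 × 4.348 = 38.6972 → 39 mg (2 s.f., last digit at the 10^0 place).
Difference: 809.7998 mg; keep the coarser place, 10^1.
Result: 8.1 × 10^2 mg.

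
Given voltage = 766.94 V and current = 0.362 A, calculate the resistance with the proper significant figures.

2.12 × 10³ Ω

resistance = 766.94 V ÷ 0.362 A = 2118.61878453… Ω.
766.94 has 5 significant figures; 0.362 has 3.
Division/multiplication keeps the fewest: 3 significant figures.
Rounded: 2.12 × 10³ Ω.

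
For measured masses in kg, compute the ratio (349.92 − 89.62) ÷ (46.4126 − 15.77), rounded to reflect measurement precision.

349.92 − 89.62 = 260.30, limited to 2 d.p. → 5 s.f.; 46.4126 − 15.77 = 30.6426, limited to 2 d.p. → 4 s.f.
Carrying full precision, 260.30 ÷ 30.6426 = 8.49470997892…; keep min(5, 4) = 4 s.f.
Rounded to 4 significant figures: 8.495.

8.495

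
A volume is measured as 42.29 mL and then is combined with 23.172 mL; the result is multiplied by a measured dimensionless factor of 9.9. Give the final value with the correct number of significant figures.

42.29 mL + 23.172 mL = 65.462 mL; the sum is limited to 2 decimal places (4 s.f.).
Carrying full precision, 65.462 × 9.9 = 648.0738 mL; 9.9 has 2 s.f., so the result keeps min(4, 2) = 2 s.f.
Rounded to 2 significant figures: 6.5 × 10^2 mL.

6.5 × 10^2 mL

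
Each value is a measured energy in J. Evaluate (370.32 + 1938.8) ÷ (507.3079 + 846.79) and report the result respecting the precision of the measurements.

1.7053

370.32 + 1938.8 = 2309.12, limited to 1 d.p. → 5 s.f.; 507.3079 + 846.79 = 1354.0979, limited to 2 d.p. → 6 s.f.
Carrying full precision, 2309.12 ÷ 1354.0979 = 1.70528290458…; keep min(5, 6) = 5 s.f.
Rounded to 5 significant figures: 1.7053.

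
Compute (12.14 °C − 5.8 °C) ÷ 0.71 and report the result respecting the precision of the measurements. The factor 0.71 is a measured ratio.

8.9 °C

12.14 °C − 5.8 °C = 6.34 °C; the difference is limited to 1 decimal place (2 s.f.).
Carrying full precision, 6.34 ÷ 0.71 = 8.92957746479… °C; 0.71 has 2 s.f., so the result keeps min(2, 2) = 2 s.f.
Rounded to 2 significant figures: 8.9 °C.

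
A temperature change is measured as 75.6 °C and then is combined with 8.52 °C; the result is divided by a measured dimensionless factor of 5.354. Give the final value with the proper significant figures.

75.6 °C + 8.52 °C = 84.12 °C; the sum is limited to 1 decimal place (3 s.f.).
Carrying full precision, 84.12 ÷ 5.354 = 15.7116174823… °C; 5.354 has 4 s.f., so the result keeps min(3, 4) = 3 s.f.
Rounded to 3 significant figures: 15.7 °C.

15.7 °C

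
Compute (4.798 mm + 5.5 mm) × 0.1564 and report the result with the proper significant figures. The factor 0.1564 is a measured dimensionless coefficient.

1.61 mm

4.798 mm + 5.5 mm = 10.298 mm; the sum is limited to 1 decimal place (3 s.f.).
Carrying full precision, 10.298 × 0.1564 = 1.6106072 mm; 0.1564 has 4 s.f., so the result keeps min(3, 4) = 3 s.f.
Rounded to 3 significant figures: 1.61 mm.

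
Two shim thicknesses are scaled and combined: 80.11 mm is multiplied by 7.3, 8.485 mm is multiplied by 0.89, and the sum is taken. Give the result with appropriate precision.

5.9 × 10² mm

80.11 × 7.3 = 584.803 → 5.8 × 10² mm (2 s.f., last digit at the 10^1 place).
8.485 × 0.89 = 7.55165 → 7.6 mm (2 s.f., last digit at the 10^-1 place).
Sum: 592.35465 mm; keep the coarser place, 10^1.
Result: 5.9 × 10² mm.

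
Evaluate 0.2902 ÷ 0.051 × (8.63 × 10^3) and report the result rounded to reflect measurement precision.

4.9 × 10^4

0.2902 ÷ 0.051 × (8.63 × 10^3) = 49106.3921569…
Multiplication/division keeps the fewest significant figures: 0.2902 → 4 s.f., 0.051 → 2 s.f., 8.63 × 10^3 → 3 s.f.; limit is 2.
Rounded to 2 significant figures: 4.9 × 10^4.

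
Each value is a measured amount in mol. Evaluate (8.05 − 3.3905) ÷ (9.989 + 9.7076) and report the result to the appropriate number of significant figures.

2.37 × 10^-1

8.05 − 3.3905 = 4.6595, limited to 2 d.p. → 3 s.f.; 9.989 + 9.7076 = 19.6966, limited to 3 d.p. → 5 s.f.
Carrying full precision, 4.6595 ÷ 19.6966 = 0.236563670887…; keep min(3, 5) = 3 s.f.
Rounded to 3 significant figures: 2.37 × 10^-1.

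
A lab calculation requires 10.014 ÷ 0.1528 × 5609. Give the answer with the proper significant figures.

3.676 × 10⁵

10.014 ÷ 0.1528 × 5609 = 367595.065445…
Multiplication/division keeps the fewest significant figures: 10.014 → 5 s.f., 0.1528 → 4 s.f., 5609 → 4 s.f.; limit is 4.
Rounded to 4 significant figures: 3.676 × 10⁵.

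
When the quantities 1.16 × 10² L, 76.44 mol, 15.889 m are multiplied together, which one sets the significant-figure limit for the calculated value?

1.16 × 10² L → 3 s.f.; 76.44 mol → 4 s.f.; 15.889 m → 5 s.f.
The fewest is 3 significant figures, from 1.16 × 10² L.

1.16 × 10² L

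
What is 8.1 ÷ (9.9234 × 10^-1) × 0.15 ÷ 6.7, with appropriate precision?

8.1 ÷ (9.9234 × 10^-1) × 0.15 ÷ 6.7 = 0.182743095695…
Multiplication/division keeps the fewest significant figures: 8.1 → 2 s.f., 9.9234 × 10^-1 → 5 s.f., 0.15 → 2 s.f., 6.7 → 2 s.f.; limit is 2.
Rounded to 2 significant figures: 0.18.

0.18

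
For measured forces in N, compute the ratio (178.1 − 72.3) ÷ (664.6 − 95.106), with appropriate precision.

0.1858

178.1 − 72.3 = 105.8, limited to 1 d.p. → 4 s.f.; 664.6 − 95.106 = 569.494, limited to 1 d.p. → 4 s.f.
Carrying full precision, 105.8 ÷ 569.494 = 0.185778954651…; keep min(4, 4) = 4 s.f.
Rounded to 4 significant figures: 0.1858.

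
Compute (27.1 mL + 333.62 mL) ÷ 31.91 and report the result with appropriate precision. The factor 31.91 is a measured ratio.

11.30 mL

27.1 mL + 333.62 mL = 360.72 mL; the sum is limited to 1 decimal place (4 s.f.).
Carrying full precision, 360.72 ÷ 31.91 = 11.304293325… mL; 31.91 has 4 s.f., so the result keeps min(4, 4) = 4 s.f.
Rounded to 4 significant figures: 11.30 mL.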